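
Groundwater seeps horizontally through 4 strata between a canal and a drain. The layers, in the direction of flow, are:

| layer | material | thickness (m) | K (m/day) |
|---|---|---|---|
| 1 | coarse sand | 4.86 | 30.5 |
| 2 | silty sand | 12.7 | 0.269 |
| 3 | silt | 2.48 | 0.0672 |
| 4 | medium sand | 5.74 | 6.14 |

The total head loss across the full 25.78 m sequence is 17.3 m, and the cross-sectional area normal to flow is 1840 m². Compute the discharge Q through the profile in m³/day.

374

Flow is perpendicular to layering, so the layers act in series and the equivalent K is the thickness-weighted harmonic mean.
Total thickness L = 4.86 + 12.7 + 2.48 + 5.74 = 25.78 m.
Σ(b_i/K_i) = 4.86/30.5 + 12.7/0.269 + 2.48/0.0672 + 5.74/6.14 = 85.21 d.
K_eq = L / Σ(b_i/K_i) = 25.78 / 85.21 = 0.3025 m/day.
Q = K_eq · A · (Δh/L) = 0.3025 × 1840 × (17.3/25.78) = 373.6 m³/day.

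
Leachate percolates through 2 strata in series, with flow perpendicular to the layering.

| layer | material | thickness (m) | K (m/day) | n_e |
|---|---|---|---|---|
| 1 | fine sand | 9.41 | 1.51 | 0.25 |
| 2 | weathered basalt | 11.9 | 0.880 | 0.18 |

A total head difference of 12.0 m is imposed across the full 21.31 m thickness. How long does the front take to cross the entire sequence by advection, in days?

With flow normal to the layers, continuity requires the same specific discharge q through every layer.
Σ(b_i/K_i) = 9.41/1.51 + 11.9/0.880 = 19.75 d.
q = Δh / Σ(b_i/K_i) = 12.0 / 19.75 = 0.6075 m/day.
In each layer the seepage velocity is v_i = q/n_i, so the layer transit time is t_i = b_i·n_i / q:
  layer 1 (fine sand): t_1 = 9.41 × 0.25 / 0.6075 = 3.873 d
  layer 2 (weathered basalt): t_2 = 11.9 × 0.18 / 0.6075 = 3.526 d
Total t = Σ t_i = 7.399 days.

7.40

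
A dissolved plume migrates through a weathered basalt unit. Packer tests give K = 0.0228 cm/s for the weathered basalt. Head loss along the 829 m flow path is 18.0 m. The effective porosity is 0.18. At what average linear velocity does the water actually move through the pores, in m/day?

2.38

Convert K: 0.0228 cm/s × 864 = 19.70 m/day.
Hydraulic gradient i = Δh / L = 18.0 / 829 = 0.02171.
Darcy flux q = K · i = 19.70 × 0.02171 = 0.4277 m/day.
Seepage velocity v = q / n_e = 0.4277 / 0.18 = 2.376 m/day.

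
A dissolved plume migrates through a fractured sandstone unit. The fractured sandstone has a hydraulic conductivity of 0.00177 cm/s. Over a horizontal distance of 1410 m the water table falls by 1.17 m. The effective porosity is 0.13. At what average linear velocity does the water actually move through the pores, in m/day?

Convert K: 0.00177 cm/s × 864 = 1.529 m/day.
Hydraulic gradient i = Δh / L = 1.17 / 1410 = 0.0008298.
Darcy flux q = K · i = 1.529 × 0.0008298 = 0.001269 m/day.
Seepage velocity v = q / n_e = 0.001269 / 0.13 = 0.009761 m/day.

0.00976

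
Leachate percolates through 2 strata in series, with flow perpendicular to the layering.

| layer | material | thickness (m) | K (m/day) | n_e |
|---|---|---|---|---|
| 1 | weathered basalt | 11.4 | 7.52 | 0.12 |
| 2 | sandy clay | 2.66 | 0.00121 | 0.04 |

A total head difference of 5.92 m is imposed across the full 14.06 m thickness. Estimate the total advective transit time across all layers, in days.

With flow normal to the layers, continuity requires the same specific discharge q through every layer.
Σ(b_i/K_i) = 11.4/7.52 + 2.66/0.00121 = 2200 d.
q = Δh / Σ(b_i/K_i) = 5.92 / 2200 = 0.002691 m/day.
In each layer the seepage velocity is v_i = q/n_i, so the layer transit time is t_i = b_i·n_i / q:
  layer 1 (weathered basalt): t_1 = 11.4 × 0.12 / 0.002691 = 508.3 d
  layer 2 (sandy clay): t_2 = 2.66 × 0.04 / 0.002691 = 39.54 d
Total t = Σ t_i = 547.9 days.

548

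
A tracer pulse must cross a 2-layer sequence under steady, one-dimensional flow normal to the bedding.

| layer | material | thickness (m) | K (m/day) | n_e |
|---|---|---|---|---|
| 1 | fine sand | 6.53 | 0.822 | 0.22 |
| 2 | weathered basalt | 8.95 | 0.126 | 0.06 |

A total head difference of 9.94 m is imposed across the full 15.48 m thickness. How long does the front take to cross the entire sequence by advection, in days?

With flow normal to the layers, continuity requires the same specific discharge q through every layer.
Σ(b_i/K_i) = 6.53/0.822 + 8.95/0.126 = 78.98 d.
q = Δh / Σ(b_i/K_i) = 9.94 / 78.98 = 0.1259 m/day.
In each layer the seepage velocity is v_i = q/n_i, so the layer transit time is t_i = b_i·n_i / q:
  layer 1 (fine sand): t_1 = 6.53 × 0.22 / 0.1259 = 11.41 d
  layer 2 (weathered basalt): t_2 = 8.95 × 0.06 / 0.1259 = 4.267 d
Total t = Σ t_i = 15.68 days.

15.7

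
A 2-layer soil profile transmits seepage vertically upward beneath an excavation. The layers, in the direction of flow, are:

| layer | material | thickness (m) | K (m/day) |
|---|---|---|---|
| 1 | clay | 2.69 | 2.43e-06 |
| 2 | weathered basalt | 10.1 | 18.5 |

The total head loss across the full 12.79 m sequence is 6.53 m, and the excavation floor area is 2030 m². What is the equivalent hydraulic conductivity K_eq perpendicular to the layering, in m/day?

Flow is perpendicular to layering, so the layers act in series and the equivalent K is the thickness-weighted harmonic mean.
Total thickness L = 2.69 + 10.1 = 12.79 m.
Σ(b_i/K_i) = 2.69/2.43e-06 + 10.1/18.5 = 1.107e+06 d.
K_eq = L / Σ(b_i/K_i) = 12.79 / 1.107e+06 = 1.155e-05 m/day.

1.16e-05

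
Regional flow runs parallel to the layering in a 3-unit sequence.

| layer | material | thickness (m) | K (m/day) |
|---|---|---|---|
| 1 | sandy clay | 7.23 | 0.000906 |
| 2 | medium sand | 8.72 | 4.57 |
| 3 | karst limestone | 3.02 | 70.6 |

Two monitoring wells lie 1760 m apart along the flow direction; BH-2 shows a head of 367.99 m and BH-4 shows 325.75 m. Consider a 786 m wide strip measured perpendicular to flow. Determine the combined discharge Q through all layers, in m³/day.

Flow is parallel to layering, so each bed carries its own Darcy discharge and the transmissivities add.
Σ(K_i·b_i) = 0.000906×7.23 + 4.57×8.72 + 70.6×3.02 = 253.1 m²/day.
Hydraulic gradient i = (367.99 − 325.75) / 1760 = 42.24 / 1760 = 0.02400.
Q = Σ(K_i·b_i) · W · i = 253.1 × 786 × 0.02400 = 4774 m³/day.

4770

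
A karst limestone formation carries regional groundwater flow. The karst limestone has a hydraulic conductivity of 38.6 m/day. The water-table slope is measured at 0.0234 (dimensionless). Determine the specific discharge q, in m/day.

Hydraulic gradient i = 0.0234.
Specific discharge q = K · i = 38.60 × 0.02340 = 0.9032 m/day.

0.903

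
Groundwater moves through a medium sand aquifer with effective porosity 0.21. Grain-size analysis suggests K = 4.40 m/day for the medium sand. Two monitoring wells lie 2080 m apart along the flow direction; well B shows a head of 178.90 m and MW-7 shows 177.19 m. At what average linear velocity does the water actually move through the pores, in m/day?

Hydraulic gradient i = (178.90 − 177.19) / 2080 = 1.71 / 2080 = 0.0008221.
Darcy flux q = K · i = 4.400 × 0.0008221 = 0.003617 m/day.
Seepage velocity v = q / n_e = 0.003617 / 0.21 = 0.01723 m/day.

0.0172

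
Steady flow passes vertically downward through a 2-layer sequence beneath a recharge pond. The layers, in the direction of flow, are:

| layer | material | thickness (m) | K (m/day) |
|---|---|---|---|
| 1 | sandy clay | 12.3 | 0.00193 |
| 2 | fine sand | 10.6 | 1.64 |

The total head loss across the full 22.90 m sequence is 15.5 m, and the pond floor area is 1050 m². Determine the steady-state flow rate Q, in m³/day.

2.55

Flow is perpendicular to layering, so the layers act in series and the equivalent K is the thickness-weighted harmonic mean.
Total thickness L = 12.3 + 10.6 = 22.90 m.
Σ(b_i/K_i) = 12.3/0.00193 + 10.6/1.64 = 6380 d.
K_eq = L / Σ(b_i/K_i) = 22.90 / 6380 = 0.003590 m/day.
Q = K_eq · A · (Δh/L) = 0.003590 × 1050 × (15.5/22.90) = 2.551 m³/day.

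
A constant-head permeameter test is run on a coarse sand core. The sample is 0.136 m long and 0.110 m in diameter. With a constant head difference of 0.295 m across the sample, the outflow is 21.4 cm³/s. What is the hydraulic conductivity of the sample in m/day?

Cross-sectional area A = π·(d/2)² = π × (0.110/2)² = 0.009503 m².
Convert discharge: 21.4 cm³/s = 2.140e-05 m³/s.
Darcy's law rearranged: K = Q·L / (A·Δh) = 2.140e-05 × 0.136 / (0.009503 × 0.295) = 0.001038 m/s = 89.70 m/day.

89.7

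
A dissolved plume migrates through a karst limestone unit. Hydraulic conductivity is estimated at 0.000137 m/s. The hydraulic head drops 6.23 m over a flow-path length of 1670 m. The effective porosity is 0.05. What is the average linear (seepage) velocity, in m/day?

0.883

Convert K: 0.000137 m/s × 86400 = 11.84 m/day.
Hydraulic gradient i = Δh / L = 6.23 / 1670 = 0.003731.
Darcy flux q = K · i = 11.84 × 0.003731 = 0.04416 m/day.
Seepage velocity v = q / n_e = 0.04416 / 0.05 = 0.8832 m/day.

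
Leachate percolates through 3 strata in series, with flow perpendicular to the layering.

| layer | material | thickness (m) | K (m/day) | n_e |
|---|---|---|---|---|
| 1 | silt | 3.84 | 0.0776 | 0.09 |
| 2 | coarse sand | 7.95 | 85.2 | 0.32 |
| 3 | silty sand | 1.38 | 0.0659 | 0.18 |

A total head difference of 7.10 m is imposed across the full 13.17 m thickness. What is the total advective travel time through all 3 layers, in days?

31.2

With flow normal to the layers, continuity requires the same specific discharge q through every layer.
Σ(b_i/K_i) = 3.84/0.0776 + 7.95/85.2 + 1.38/0.0659 = 70.52 d.
q = Δh / Σ(b_i/K_i) = 7.10 / 70.52 = 0.1007 m/day.
In each layer the seepage velocity is v_i = q/n_i, so the layer transit time is t_i = b_i·n_i / q:
  layer 1 (silt): t_1 = 3.84 × 0.09 / 0.1007 = 3.433 d
  layer 2 (coarse sand): t_2 = 7.95 × 0.32 / 0.1007 = 25.27 d
  layer 3 (silty sand): t_3 = 1.38 × 0.18 / 0.1007 = 2.467 d
Total t = Σ t_i = 31.17 days.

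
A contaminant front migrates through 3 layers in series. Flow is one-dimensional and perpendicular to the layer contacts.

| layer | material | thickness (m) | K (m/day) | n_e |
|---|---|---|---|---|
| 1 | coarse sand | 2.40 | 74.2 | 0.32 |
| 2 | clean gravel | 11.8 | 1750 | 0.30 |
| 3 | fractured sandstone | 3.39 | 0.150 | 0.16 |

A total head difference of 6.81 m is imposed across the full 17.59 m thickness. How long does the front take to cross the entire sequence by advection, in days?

With flow normal to the layers, continuity requires the same specific discharge q through every layer.
Σ(b_i/K_i) = 2.40/74.2 + 11.8/1750 + 3.39/0.150 = 22.64 d.
q = Δh / Σ(b_i/K_i) = 6.81 / 22.64 = 0.3008 m/day.
In each layer the seepage velocity is v_i = q/n_i, so the layer transit time is t_i = b_i·n_i / q:
  layer 1 (coarse sand): t_1 = 2.40 × 0.32 / 0.3008 = 2.553 d
  layer 2 (clean gravel): t_2 = 11.8 × 0.30 / 0.3008 = 11.77 d
  layer 3 (fractured sandstone): t_3 = 3.39 × 0.16 / 0.3008 = 1.803 d
Total t = Σ t_i = 16.12 days.

16.1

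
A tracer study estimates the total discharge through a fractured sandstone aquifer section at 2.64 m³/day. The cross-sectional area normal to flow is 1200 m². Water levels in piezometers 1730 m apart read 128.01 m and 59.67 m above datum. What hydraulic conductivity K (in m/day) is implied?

Hydraulic gradient i = (128.01 − 59.67) / 1730 = 68.34 / 1730 = 0.03950.
From Q = K·A·i, K = Q / (A·i) = 2.64 / (1200 × 0.03950) = 0.05569 m/day.

0.0557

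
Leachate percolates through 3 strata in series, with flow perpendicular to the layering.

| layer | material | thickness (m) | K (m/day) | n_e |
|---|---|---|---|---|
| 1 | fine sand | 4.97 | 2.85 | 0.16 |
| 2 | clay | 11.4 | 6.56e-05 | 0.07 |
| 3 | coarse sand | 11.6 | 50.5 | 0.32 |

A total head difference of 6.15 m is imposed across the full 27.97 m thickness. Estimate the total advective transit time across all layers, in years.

With flow normal to the layers, continuity requires the same specific discharge q through every layer.
Σ(b_i/K_i) = 4.97/2.85 + 11.4/6.56e-05 + 11.6/50.5 = 1.738e+05 d.
q = Δh / Σ(b_i/K_i) = 6.15 / 1.738e+05 = 3.539e-05 m/day.
In each layer the seepage velocity is v_i = q/n_i, so the layer transit time is t_i = b_i·n_i / q:
  layer 1 (fine sand): t_1 = 4.97 × 0.16 / 3.539e-05 = 22470 d
  layer 2 (clay): t_2 = 11.4 × 0.07 / 3.539e-05 = 22549 d
  layer 3 (coarse sand): t_3 = 11.6 × 0.32 / 3.539e-05 = 1.049e+05 d
Total t = Σ t_i = 1.499e+05 days = 410.4 years.

410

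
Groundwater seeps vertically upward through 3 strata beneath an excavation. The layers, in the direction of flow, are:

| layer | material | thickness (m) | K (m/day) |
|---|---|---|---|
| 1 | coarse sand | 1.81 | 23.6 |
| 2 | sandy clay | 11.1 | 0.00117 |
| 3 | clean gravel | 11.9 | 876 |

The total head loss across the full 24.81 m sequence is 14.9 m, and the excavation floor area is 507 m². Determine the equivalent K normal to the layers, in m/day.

0.00262

Flow is perpendicular to layering, so the layers act in series and the equivalent K is the thickness-weighted harmonic mean.
Total thickness L = 1.81 + 11.1 + 11.9 = 24.81 m.
Σ(b_i/K_i) = 1.81/23.6 + 11.1/0.00117 + 11.9/876 = 9487 d.
K_eq = L / Σ(b_i/K_i) = 24.81 / 9487 = 0.002615 m/day.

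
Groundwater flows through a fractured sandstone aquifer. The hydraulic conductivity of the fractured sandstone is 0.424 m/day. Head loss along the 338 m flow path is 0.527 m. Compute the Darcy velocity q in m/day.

0.000661

Hydraulic gradient i = Δh / L = 0.527 / 338 = 0.001559.
Specific discharge q = K · i = 0.4240 × 0.001559 = 0.0006611 m/day.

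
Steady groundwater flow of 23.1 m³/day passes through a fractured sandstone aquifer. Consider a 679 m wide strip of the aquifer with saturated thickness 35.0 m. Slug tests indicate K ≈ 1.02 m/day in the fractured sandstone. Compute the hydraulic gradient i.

Cross-sectional area A = 679 × 35.0 = 23765 m².
From Q = K·A·i, i = Q / (K·A) = 23.1 / (1.020 × 23765) = 0.0009530.

0.000953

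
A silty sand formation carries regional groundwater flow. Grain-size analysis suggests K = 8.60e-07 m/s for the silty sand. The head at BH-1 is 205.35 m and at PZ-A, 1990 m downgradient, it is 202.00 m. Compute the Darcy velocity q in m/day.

Convert K: 8.60e-07 m/s × 86400 = 0.07430 m/day.
Hydraulic gradient i = (205.35 − 202.00) / 1990 = 3.35 / 1990 = 0.001683.
Specific discharge q = K · i = 0.07430 × 0.001683 = 0.0001251 m/day.

0.000125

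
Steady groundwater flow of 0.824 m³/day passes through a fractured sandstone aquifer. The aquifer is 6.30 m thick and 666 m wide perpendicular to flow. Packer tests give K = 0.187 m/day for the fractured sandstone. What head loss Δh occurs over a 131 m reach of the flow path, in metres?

0.138

Cross-sectional area A = 666 × 6.30 = 4196 m².
From Q = K·A·i, i = Q / (K·A) = 0.824 / (0.1870 × 4196) = 0.001050.
Head loss Δh = i · L = 0.001050 × 131 = 0.1376 m.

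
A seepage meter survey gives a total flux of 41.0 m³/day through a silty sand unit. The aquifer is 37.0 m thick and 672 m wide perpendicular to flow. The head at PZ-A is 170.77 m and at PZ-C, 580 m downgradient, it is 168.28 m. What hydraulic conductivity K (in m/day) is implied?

0.384

Cross-sectional area A = 672 × 37.0 = 24864 m².
Hydraulic gradient i = (170.77 − 168.28) / 580 = 2.49 / 580 = 0.004293.
From Q = K·A·i, K = Q / (A·i) = 41.0 / (24864 × 0.004293) = 0.3841 m/day.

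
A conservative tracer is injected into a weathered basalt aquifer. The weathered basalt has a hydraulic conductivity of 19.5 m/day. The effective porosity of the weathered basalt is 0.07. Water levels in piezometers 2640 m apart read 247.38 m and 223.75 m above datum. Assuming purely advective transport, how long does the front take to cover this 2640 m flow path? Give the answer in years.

Hydraulic gradient i = (247.38 − 223.75) / 2640 = 23.63 / 2640 = 0.008951.
Darcy flux q = K · i = 19.50 × 0.008951 = 0.1745 m/day.
Seepage velocity v = q / n_e = 0.1745 / 0.07 = 2.493 m/day.
Travel time t = L / v = 2640 / 2.493 = 1059 days = 2.899 years.

2.90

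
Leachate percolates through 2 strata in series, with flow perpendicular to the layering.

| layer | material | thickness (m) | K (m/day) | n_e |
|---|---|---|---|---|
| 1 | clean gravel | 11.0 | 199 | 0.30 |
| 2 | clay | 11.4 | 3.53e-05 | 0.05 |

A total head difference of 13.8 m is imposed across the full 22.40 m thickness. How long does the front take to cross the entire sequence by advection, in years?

With flow normal to the layers, continuity requires the same specific discharge q through every layer.
Σ(b_i/K_i) = 11.0/199 + 11.4/3.53e-05 = 3.229e+05 d.
q = Δh / Σ(b_i/K_i) = 13.8 / 3.229e+05 = 4.273e-05 m/day.
In each layer the seepage velocity is v_i = q/n_i, so the layer transit time is t_i = b_i·n_i / q:
  layer 1 (clean gravel): t_1 = 11.0 × 0.30 / 4.273e-05 = 77226 d
  layer 2 (clay): t_2 = 11.4 × 0.05 / 4.273e-05 = 13339 d
Total t = Σ t_i = 90565 days = 248.0 years.

248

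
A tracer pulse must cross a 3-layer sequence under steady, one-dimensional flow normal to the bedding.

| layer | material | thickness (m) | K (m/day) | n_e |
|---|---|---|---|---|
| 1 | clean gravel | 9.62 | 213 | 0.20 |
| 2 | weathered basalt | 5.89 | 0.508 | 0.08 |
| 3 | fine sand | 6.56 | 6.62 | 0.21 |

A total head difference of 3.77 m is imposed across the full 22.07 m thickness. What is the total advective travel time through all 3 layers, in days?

With flow normal to the layers, continuity requires the same specific discharge q through every layer.
Σ(b_i/K_i) = 9.62/213 + 5.89/0.508 + 6.56/6.62 = 12.63 d.
q = Δh / Σ(b_i/K_i) = 3.77 / 12.63 = 0.2985 m/day.
In each layer the seepage velocity is v_i = q/n_i, so the layer transit time is t_i = b_i·n_i / q:
  layer 1 (clean gravel): t_1 = 9.62 × 0.20 / 0.2985 = 6.446 d
  layer 2 (weathered basalt): t_2 = 5.89 × 0.08 / 0.2985 = 1.579 d
  layer 3 (fine sand): t_3 = 6.56 × 0.21 / 0.2985 = 4.615 d
Total t = Σ t_i = 12.64 days.

12.6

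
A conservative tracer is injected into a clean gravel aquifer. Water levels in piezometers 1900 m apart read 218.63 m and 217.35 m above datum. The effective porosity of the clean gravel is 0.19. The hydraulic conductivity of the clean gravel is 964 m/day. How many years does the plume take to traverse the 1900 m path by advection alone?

Hydraulic gradient i = (218.63 − 217.35) / 1900 = 1.28 / 1900 = 0.0006737.
Darcy flux q = K · i = 964.0 × 0.0006737 = 0.6494 m/day.
Seepage velocity v = q / n_e = 0.6494 / 0.19 = 3.418 m/day.
Travel time t = L / v = 1900 / 3.418 = 555.9 days = 1.522 years.

1.52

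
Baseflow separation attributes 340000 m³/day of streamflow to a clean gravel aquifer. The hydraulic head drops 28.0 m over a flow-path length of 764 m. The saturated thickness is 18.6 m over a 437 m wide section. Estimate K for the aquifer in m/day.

Cross-sectional area A = 437 × 18.6 = 8128 m².
Hydraulic gradient i = Δh / L = 28.0 / 764 = 0.03665.
From Q = K·A·i, K = Q / (A·i) = 340000 / (8128 × 0.03665) = 1141 m/day.

1140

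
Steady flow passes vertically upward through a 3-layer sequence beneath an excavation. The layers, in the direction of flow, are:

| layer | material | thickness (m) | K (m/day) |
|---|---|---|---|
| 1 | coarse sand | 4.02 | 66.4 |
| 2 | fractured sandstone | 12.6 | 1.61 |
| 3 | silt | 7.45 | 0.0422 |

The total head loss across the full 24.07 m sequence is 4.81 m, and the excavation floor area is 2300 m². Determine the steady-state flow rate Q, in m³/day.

60.0

Flow is perpendicular to layering, so the layers act in series and the equivalent K is the thickness-weighted harmonic mean.
Total thickness L = 4.02 + 12.6 + 7.45 = 24.07 m.
Σ(b_i/K_i) = 4.02/66.4 + 12.6/1.61 + 7.45/0.0422 = 184.4 d.
K_eq = L / Σ(b_i/K_i) = 24.07 / 184.4 = 0.1305 m/day.
Q = K_eq · A · (Δh/L) = 0.1305 × 2300 × (4.81/24.07) = 59.99 m³/day.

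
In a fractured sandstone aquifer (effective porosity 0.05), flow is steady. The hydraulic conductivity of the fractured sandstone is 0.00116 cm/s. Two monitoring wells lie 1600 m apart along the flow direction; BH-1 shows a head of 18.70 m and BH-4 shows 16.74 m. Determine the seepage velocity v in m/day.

Convert K: 0.00116 cm/s × 864 = 1.002 m/day.
Hydraulic gradient i = (18.70 − 16.74) / 1600 = 1.96 / 1600 = 0.001225.
Darcy flux q = K · i = 1.002 × 0.001225 = 0.001228 m/day.
Seepage velocity v = q / n_e = 0.001228 / 0.05 = 0.02455 m/day.

0.0246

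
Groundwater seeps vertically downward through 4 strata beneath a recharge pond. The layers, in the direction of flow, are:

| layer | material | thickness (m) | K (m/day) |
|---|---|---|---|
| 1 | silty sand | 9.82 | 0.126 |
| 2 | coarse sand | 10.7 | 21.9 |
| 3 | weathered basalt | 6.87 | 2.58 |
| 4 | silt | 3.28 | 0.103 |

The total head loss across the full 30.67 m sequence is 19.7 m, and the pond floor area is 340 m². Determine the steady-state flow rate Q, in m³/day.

59.3

Flow is perpendicular to layering, so the layers act in series and the equivalent K is the thickness-weighted harmonic mean.
Total thickness L = 9.82 + 10.7 + 6.87 + 3.28 = 30.67 m.
Σ(b_i/K_i) = 9.82/0.126 + 10.7/21.9 + 6.87/2.58 + 3.28/0.103 = 112.9 d.
K_eq = L / Σ(b_i/K_i) = 30.67 / 112.9 = 0.2716 m/day.
Q = K_eq · A · (Δh/L) = 0.2716 × 340 × (19.7/30.67) = 59.31 m³/day.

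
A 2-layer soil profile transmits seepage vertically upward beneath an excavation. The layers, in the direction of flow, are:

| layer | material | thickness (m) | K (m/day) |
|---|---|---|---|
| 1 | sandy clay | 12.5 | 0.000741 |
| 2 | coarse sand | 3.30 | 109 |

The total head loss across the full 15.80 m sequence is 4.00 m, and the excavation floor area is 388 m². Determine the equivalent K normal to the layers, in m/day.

Flow is perpendicular to layering, so the layers act in series and the equivalent K is the thickness-weighted harmonic mean.
Total thickness L = 12.5 + 3.30 = 15.80 m.
Σ(b_i/K_i) = 12.5/0.000741 + 3.30/109 = 16869 d.
K_eq = L / Σ(b_i/K_i) = 15.80 / 16869 = 0.0009366 m/day.

0.000937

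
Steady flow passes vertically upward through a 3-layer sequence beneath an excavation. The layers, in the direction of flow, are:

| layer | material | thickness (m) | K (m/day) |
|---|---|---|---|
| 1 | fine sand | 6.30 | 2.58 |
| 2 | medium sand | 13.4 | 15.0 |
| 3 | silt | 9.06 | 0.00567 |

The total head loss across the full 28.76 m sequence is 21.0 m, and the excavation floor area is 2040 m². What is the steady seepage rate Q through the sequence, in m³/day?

26.8

Flow is perpendicular to layering, so the layers act in series and the equivalent K is the thickness-weighted harmonic mean.
Total thickness L = 6.30 + 13.4 + 9.06 = 28.76 m.
Σ(b_i/K_i) = 6.30/2.58 + 13.4/15.0 + 9.06/0.00567 = 1601 d.
K_eq = L / Σ(b_i/K_i) = 28.76 / 1601 = 0.01796 m/day.
Q = K_eq · A · (Δh/L) = 0.01796 × 2040 × (21.0/28.76) = 26.75 m³/day.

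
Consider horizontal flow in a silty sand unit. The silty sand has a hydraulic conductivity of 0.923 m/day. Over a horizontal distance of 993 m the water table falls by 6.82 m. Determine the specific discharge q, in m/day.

Hydraulic gradient i = Δh / L = 6.82 / 993 = 0.006868.
Specific discharge q = K · i = 0.9230 × 0.006868 = 0.006339 m/day.

0.00634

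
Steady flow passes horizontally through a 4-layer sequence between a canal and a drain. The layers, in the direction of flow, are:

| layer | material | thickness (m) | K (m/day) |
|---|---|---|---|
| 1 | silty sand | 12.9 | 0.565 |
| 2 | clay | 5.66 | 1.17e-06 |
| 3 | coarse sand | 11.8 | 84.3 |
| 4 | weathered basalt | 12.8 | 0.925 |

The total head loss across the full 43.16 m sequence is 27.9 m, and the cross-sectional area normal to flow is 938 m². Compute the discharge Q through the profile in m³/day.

Flow is perpendicular to layering, so the layers act in series and the equivalent K is the thickness-weighted harmonic mean.
Total thickness L = 12.9 + 5.66 + 11.8 + 12.8 = 43.16 m.
Σ(b_i/K_i) = 12.9/0.565 + 5.66/1.17e-06 + 11.8/84.3 + 12.8/0.925 = 4.838e+06 d.
K_eq = L / Σ(b_i/K_i) = 43.16 / 4.838e+06 = 8.922e-06 m/day.
Q = K_eq · A · (Δh/L) = 8.922e-06 × 938 × (27.9/43.16) = 0.005410 m³/day.

0.00541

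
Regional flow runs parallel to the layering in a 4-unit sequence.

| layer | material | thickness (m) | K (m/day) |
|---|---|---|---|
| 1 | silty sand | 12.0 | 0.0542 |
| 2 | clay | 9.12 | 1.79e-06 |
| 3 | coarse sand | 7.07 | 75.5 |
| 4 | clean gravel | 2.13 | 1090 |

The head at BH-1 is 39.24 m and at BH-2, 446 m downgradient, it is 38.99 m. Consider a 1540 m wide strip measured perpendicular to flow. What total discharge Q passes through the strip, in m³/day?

Flow is parallel to layering, so each bed carries its own Darcy discharge and the transmissivities add.
Σ(K_i·b_i) = 0.0542×12.0 + 1.79e-06×9.12 + 75.5×7.07 + 1090×2.13 = 2856 m²/day.
Hydraulic gradient i = (39.24 − 38.99) / 446 = 0.25 / 446 = 0.0005605.
Q = Σ(K_i·b_i) · W · i = 2856 × 1540 × 0.0005605 = 2465 m³/day.

2470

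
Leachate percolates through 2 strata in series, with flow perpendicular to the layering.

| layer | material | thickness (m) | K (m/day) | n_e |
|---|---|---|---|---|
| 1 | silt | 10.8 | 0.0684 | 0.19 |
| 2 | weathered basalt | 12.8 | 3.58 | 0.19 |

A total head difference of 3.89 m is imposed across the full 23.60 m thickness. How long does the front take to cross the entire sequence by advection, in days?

With flow normal to the layers, continuity requires the same specific discharge q through every layer.
Σ(b_i/K_i) = 10.8/0.0684 + 12.8/3.58 = 161.5 d.
q = Δh / Σ(b_i/K_i) = 3.89 / 161.5 = 0.02409 m/day.
In each layer the seepage velocity is v_i = q/n_i, so the layer transit time is t_i = b_i·n_i / q:
  layer 1 (silt): t_1 = 10.8 × 0.19 / 0.02409 = 85.18 d
  layer 2 (weathered basalt): t_2 = 12.8 × 0.19 / 0.02409 = 100.9 d
Total t = Σ t_i = 186.1 days.

186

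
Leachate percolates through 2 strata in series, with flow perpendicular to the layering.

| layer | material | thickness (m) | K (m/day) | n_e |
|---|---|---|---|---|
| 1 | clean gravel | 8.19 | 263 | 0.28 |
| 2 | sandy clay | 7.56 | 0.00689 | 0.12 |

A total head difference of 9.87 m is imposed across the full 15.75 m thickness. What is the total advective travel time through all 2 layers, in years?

With flow normal to the layers, continuity requires the same specific discharge q through every layer.
Σ(b_i/K_i) = 8.19/263 + 7.56/0.00689 = 1097 d.
q = Δh / Σ(b_i/K_i) = 9.87 / 1097 = 0.008995 m/day.
In each layer the seepage velocity is v_i = q/n_i, so the layer transit time is t_i = b_i·n_i / q:
  layer 1 (clean gravel): t_1 = 8.19 × 0.28 / 0.008995 = 254.9 d
  layer 2 (sandy clay): t_2 = 7.56 × 0.12 / 0.008995 = 100.9 d
Total t = Σ t_i = 355.8 days = 0.9741 years.

0.974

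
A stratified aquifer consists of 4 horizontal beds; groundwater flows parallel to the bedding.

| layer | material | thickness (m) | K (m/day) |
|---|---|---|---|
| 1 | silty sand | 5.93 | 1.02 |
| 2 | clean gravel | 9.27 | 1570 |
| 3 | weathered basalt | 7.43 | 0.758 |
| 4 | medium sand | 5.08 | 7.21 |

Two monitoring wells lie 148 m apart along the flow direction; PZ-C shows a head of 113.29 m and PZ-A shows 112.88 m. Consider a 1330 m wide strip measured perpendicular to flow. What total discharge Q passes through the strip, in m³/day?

Flow is parallel to layering, so each bed carries its own Darcy discharge and the transmissivities add.
Σ(K_i·b_i) = 1.02×5.93 + 1570×9.27 + 0.758×7.43 + 7.21×5.08 = 14602 m²/day.
Hydraulic gradient i = (113.29 − 112.88) / 148 = 0.41 / 148 = 0.002770.
Q = Σ(K_i·b_i) · W · i = 14602 × 1330 × 0.002770 = 53801 m³/day.

53800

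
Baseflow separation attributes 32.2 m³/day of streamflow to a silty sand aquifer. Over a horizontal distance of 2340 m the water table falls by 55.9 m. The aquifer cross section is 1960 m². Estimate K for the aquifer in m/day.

0.688

Hydraulic gradient i = Δh / L = 55.9 / 2340 = 0.02389.
From Q = K·A·i, K = Q / (A·i) = 32.2 / (1960 × 0.02389) = 0.6877 m/day.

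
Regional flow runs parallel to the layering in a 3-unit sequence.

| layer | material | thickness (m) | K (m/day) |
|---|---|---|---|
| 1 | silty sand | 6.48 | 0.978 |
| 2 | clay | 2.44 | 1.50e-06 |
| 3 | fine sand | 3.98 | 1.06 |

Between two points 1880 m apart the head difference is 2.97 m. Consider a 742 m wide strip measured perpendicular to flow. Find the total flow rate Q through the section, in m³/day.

Flow is parallel to layering, so each bed carries its own Darcy discharge and the transmissivities add.
Σ(K_i·b_i) = 0.978×6.48 + 1.50e-06×2.44 + 1.06×3.98 = 10.56 m²/day.
Hydraulic gradient i = Δh / L = 2.97 / 1880 = 0.001580.
Q = Σ(K_i·b_i) · W · i = 10.56 × 742 × 0.001580 = 12.37 m³/day.

12.4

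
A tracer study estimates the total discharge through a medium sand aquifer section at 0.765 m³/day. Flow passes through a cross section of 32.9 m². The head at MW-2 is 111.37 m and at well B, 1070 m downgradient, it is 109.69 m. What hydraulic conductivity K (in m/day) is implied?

Hydraulic gradient i = (111.37 − 109.69) / 1070 = 1.68 / 1070 = 0.001570.
From Q = K·A·i, K = Q / (A·i) = 0.765 / (32.90 × 0.001570) = 14.81 m/day.

14.8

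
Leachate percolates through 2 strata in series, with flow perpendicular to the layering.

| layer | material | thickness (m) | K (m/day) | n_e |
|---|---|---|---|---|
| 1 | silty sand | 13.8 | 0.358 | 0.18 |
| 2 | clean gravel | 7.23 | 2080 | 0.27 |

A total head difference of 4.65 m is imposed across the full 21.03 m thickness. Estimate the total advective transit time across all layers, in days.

36.8

With flow normal to the layers, continuity requires the same specific discharge q through every layer.
Σ(b_i/K_i) = 13.8/0.358 + 7.23/2080 = 38.55 d.
q = Δh / Σ(b_i/K_i) = 4.65 / 38.55 = 0.1206 m/day.
In each layer the seepage velocity is v_i = q/n_i, so the layer transit time is t_i = b_i·n_i / q:
  layer 1 (silty sand): t_1 = 13.8 × 0.18 / 0.1206 = 20.59 d
  layer 2 (clean gravel): t_2 = 7.23 × 0.27 / 0.1206 = 16.18 d
Total t = Σ t_i = 36.78 days.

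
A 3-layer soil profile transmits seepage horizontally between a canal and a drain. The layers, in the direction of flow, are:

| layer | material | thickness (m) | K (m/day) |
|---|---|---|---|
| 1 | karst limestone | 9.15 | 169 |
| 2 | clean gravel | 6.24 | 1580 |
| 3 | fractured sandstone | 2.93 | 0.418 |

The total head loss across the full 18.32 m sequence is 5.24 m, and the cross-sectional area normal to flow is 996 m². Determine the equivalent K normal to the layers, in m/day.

Flow is perpendicular to layering, so the layers act in series and the equivalent K is the thickness-weighted harmonic mean.
Total thickness L = 9.15 + 6.24 + 2.93 = 18.32 m.
Σ(b_i/K_i) = 9.15/169 + 6.24/1580 + 2.93/0.418 = 7.068 d.
K_eq = L / Σ(b_i/K_i) = 18.32 / 7.068 = 2.592 m/day.

2.59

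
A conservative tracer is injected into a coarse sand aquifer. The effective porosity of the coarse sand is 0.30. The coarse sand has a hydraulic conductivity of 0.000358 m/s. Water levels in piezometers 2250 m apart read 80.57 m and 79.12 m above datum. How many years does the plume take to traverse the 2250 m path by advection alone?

92.7

Convert K: 0.000358 m/s × 86400 = 30.93 m/day.
Hydraulic gradient i = (80.57 − 79.12) / 2250 = 1.45 / 2250 = 0.0006444.
Darcy flux q = K · i = 30.93 × 0.0006444 = 0.01993 m/day.
Seepage velocity v = q / n_e = 0.01993 / 0.30 = 0.06644 m/day.
Travel time t = L / v = 2250 / 0.06644 = 33863 days = 92.71 years.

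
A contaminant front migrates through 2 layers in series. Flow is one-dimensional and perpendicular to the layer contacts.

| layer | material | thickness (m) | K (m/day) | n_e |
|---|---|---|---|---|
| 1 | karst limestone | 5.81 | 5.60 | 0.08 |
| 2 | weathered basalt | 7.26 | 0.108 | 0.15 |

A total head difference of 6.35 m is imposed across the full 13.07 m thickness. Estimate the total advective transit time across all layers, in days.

16.7

With flow normal to the layers, continuity requires the same specific discharge q through every layer.
Σ(b_i/K_i) = 5.81/5.60 + 7.26/0.108 = 68.26 d.
q = Δh / Σ(b_i/K_i) = 6.35 / 68.26 = 0.09303 m/day.
In each layer the seepage velocity is v_i = q/n_i, so the layer transit time is t_i = b_i·n_i / q:
  layer 1 (karst limestone): t_1 = 5.81 × 0.08 / 0.09303 = 4.996 d
  layer 2 (weathered basalt): t_2 = 7.26 × 0.15 / 0.09303 = 11.71 d
Total t = Σ t_i = 16.70 days.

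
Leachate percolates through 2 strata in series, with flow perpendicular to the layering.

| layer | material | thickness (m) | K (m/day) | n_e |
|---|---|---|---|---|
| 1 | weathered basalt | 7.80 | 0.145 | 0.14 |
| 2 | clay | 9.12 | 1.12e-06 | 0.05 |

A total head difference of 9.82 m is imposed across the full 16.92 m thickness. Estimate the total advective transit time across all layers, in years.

With flow normal to the layers, continuity requires the same specific discharge q through every layer.
Σ(b_i/K_i) = 7.80/0.145 + 9.12/1.12e-06 = 8.143e+06 d.
q = Δh / Σ(b_i/K_i) = 9.82 / 8.143e+06 = 1.206e-06 m/day.
In each layer the seepage velocity is v_i = q/n_i, so the layer transit time is t_i = b_i·n_i / q:
  layer 1 (weathered basalt): t_1 = 7.80 × 0.14 / 1.206e-06 = 9.055e+05 d
  layer 2 (clay): t_2 = 9.12 × 0.05 / 1.206e-06 = 3.781e+05 d
Total t = Σ t_i = 1.284e+06 days = 3514 years.

3510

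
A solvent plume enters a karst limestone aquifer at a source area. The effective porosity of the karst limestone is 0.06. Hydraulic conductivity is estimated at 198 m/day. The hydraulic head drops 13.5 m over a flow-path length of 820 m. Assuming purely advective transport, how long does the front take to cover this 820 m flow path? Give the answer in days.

15.1

Hydraulic gradient i = Δh / L = 13.5 / 820 = 0.01646.
Darcy flux q = K · i = 198.0 × 0.01646 = 3.260 m/day.
Seepage velocity v = q / n_e = 3.260 / 0.06 = 54.33 m/day.
Travel time t = L / v = 820 / 54.33 = 15.09 days.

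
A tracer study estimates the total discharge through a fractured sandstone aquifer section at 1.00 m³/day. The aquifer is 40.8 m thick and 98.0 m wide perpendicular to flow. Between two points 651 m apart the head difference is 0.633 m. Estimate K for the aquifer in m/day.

0.257

Cross-sectional area A = 98.0 × 40.8 = 3998 m².
Hydraulic gradient i = Δh / L = 0.633 / 651 = 0.0009724.
From Q = K·A·i, K = Q / (A·i) = 1.00 / (3998 × 0.0009724) = 0.2572 m/day.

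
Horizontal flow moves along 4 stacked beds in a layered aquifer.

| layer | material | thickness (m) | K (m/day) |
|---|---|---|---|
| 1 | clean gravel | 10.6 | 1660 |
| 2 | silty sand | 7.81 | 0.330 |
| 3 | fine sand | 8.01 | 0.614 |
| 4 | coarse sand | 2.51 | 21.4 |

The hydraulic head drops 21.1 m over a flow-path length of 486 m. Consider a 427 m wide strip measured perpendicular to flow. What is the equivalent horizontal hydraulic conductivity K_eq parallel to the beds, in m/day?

Flow is parallel to layering, so each bed carries its own Darcy discharge and the transmissivities add.
Σ(K_i·b_i) = 1660×10.6 + 0.330×7.81 + 0.614×8.01 + 21.4×2.51 = 17657 m²/day.
Total thickness b = 28.93 m, so K_eq = Σ(K_i·b_i)/b = 610.3 m/day.

610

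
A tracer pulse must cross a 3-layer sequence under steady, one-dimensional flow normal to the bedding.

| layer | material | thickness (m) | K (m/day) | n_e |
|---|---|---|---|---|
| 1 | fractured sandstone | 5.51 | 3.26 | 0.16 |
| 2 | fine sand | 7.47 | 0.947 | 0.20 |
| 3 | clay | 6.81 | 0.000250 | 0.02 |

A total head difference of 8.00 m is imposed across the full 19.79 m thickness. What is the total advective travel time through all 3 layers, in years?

23.4

With flow normal to the layers, continuity requires the same specific discharge q through every layer.
Σ(b_i/K_i) = 5.51/3.26 + 7.47/0.947 + 6.81/0.000250 = 27250 d.
q = Δh / Σ(b_i/K_i) = 8.00 / 27250 = 0.0002936 m/day.
In each layer the seepage velocity is v_i = q/n_i, so the layer transit time is t_i = b_i·n_i / q:
  layer 1 (fractured sandstone): t_1 = 5.51 × 0.16 / 0.0002936 = 3003 d
  layer 2 (fine sand): t_2 = 7.47 × 0.20 / 0.0002936 = 5089 d
  layer 3 (clay): t_3 = 6.81 × 0.02 / 0.0002936 = 463.9 d
Total t = Σ t_i = 8556 days = 23.42 years.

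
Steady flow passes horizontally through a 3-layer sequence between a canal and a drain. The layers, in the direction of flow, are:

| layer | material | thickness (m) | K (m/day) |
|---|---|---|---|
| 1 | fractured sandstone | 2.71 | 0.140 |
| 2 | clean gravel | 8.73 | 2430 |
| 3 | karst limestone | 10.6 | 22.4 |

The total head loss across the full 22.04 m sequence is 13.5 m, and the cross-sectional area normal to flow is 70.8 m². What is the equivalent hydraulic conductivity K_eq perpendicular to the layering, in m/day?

Flow is perpendicular to layering, so the layers act in series and the equivalent K is the thickness-weighted harmonic mean.
Total thickness L = 2.71 + 8.73 + 10.6 = 22.04 m.
Σ(b_i/K_i) = 2.71/0.140 + 8.73/2430 + 10.6/22.4 = 19.83 d.
K_eq = L / Σ(b_i/K_i) = 22.04 / 19.83 = 1.111 m/day.

1.11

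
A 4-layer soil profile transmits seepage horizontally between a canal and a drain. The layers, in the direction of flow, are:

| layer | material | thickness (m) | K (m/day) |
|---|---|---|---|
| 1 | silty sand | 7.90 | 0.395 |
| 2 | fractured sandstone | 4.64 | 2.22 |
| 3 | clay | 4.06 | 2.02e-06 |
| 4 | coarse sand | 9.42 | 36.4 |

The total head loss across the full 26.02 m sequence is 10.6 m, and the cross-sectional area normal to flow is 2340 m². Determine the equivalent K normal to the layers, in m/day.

1.29e-05

Flow is perpendicular to layering, so the layers act in series and the equivalent K is the thickness-weighted harmonic mean.
Total thickness L = 7.90 + 4.64 + 4.06 + 9.42 = 26.02 m.
Σ(b_i/K_i) = 7.90/0.395 + 4.64/2.22 + 4.06/2.02e-06 + 9.42/36.4 = 2.010e+06 d.
K_eq = L / Σ(b_i/K_i) = 26.02 / 2.010e+06 = 1.295e-05 m/day.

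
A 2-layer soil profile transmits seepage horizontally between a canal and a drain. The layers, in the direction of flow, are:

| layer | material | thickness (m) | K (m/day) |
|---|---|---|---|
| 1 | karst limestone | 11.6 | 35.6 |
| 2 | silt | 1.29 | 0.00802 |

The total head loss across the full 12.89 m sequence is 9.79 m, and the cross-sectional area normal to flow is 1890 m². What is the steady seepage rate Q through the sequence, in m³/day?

115

Flow is perpendicular to layering, so the layers act in series and the equivalent K is the thickness-weighted harmonic mean.
Total thickness L = 11.6 + 1.29 = 12.89 m.
Σ(b_i/K_i) = 11.6/35.6 + 1.29/0.00802 = 161.2 d.
K_eq = L / Σ(b_i/K_i) = 12.89 / 161.2 = 0.07998 m/day.
Q = K_eq · A · (Δh/L) = 0.07998 × 1890 × (9.79/12.89) = 114.8 m³/day.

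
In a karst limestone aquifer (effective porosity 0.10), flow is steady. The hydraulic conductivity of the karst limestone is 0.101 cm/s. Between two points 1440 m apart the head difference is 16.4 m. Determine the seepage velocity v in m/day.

Convert K: 0.101 cm/s × 864 = 87.26 m/day.
Hydraulic gradient i = Δh / L = 16.4 / 1440 = 0.01139.
Darcy flux q = K · i = 87.26 × 0.01139 = 0.9938 m/day.
Seepage velocity v = q / n_e = 0.9938 / 0.10 = 9.938 m/day.

9.94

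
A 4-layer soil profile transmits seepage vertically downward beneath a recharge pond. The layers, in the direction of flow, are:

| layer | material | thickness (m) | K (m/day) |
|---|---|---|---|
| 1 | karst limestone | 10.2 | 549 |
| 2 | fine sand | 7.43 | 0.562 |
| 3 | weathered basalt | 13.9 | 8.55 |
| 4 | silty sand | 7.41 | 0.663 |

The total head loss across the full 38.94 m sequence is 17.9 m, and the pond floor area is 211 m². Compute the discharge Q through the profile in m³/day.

145

Flow is perpendicular to layering, so the layers act in series and the equivalent K is the thickness-weighted harmonic mean.
Total thickness L = 10.2 + 7.43 + 13.9 + 7.41 = 38.94 m.
Σ(b_i/K_i) = 10.2/549 + 7.43/0.562 + 13.9/8.55 + 7.41/0.663 = 26.04 d.
K_eq = L / Σ(b_i/K_i) = 38.94 / 26.04 = 1.495 m/day.
Q = K_eq · A · (Δh/L) = 1.495 × 211 × (17.9/38.94) = 145.0 m³/day.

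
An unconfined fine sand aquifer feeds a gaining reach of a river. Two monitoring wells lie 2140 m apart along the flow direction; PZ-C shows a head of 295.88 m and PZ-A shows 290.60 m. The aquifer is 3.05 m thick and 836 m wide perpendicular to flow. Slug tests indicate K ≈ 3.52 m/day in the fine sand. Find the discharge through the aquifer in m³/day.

22.1

Cross-sectional area A = 836 × 3.05 = 2550 m².
Hydraulic gradient i = (295.88 − 290.60) / 2140 = 5.28 / 2140 = 0.002467.
Darcy's law: Q = K · A · i = 3.520 × 2550 × 0.002467 = 22.14 m³/day.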